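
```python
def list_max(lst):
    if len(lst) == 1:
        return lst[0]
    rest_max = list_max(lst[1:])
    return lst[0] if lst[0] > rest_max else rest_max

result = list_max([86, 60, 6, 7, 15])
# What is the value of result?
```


list_max([86, 60, 6, 7, 15])
= compare 86 with list_max([60, 6, 7, 15])
= compare 60 with list_max([6, 7, 15])
= compare 6 with list_max([7, 15])
= compare 7 with list_max([15])
Base: list_max([15]) = 15
compare 7 with 15: max = 15
compare 6 with 15: max = 15
compare 60 with 15: max = 60
compare 86 with 60: max = 86
= 86


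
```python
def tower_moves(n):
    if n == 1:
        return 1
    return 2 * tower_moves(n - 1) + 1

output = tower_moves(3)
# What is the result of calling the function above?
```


tower_moves(3)
= 2 * tower_moves(2) + 1
= 2 * (2 * tower_moves(1) + 1) + 1
Now compute bottom-up:
tower_moves(1) = 1
tower_moves(2) = 2 * 1 + 1 = 3
tower_moves(3) = 2 * 3 + 1 = 7
= 7


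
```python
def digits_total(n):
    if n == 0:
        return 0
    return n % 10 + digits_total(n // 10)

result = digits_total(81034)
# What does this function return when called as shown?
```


digits_total(81034)
= 4 + digits_total(8103)
= 4 + 3 + digits_total(810)
= 4 + 3 + 0 + digits_total(81)
= 4 + 3 + 0 + 1 + digits_total(8)
= 4 + 3 + 0 + 1 + 8 + digits_total(0)
= 4 + 3 + 0 + 1 + 8 + 0
= 16


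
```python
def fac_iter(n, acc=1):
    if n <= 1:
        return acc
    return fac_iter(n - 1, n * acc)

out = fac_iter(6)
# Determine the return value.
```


fac_iter(6, 1)
= fac_iter(5, 6 * 1) = fac_iter(5, 6)
= fac_iter(4, 5 * 6) = fac_iter(4, 30)
= fac_iter(3, 4 * 30) = fac_iter(3, 120)
= fac_iter(2, 3 * 120) = fac_iter(2, 360)
= fac_iter(1, 2 * 360) = fac_iter(1, 720)
n <= 1, return acc = 720


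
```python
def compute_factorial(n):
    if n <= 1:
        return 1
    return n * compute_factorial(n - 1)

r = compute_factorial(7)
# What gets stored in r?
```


compute_factorial(7)
= 7 * compute_factorial(6)
= 7 * 6 * compute_factorial(5)
= 7 * 6 * 5 * compute_factorial(4)
= 7 * 6 * 5 * 4 * compute_factorial(3)
= 7 * 6 * 5 * 4 * 3 * compute_factorial(2)
= 7 * 6 * 5 * 4 * 3 * 2 * compute_factorial(1)
= 7 * 6 * 5 * 4 * 3 * 2 * 1
= 5040


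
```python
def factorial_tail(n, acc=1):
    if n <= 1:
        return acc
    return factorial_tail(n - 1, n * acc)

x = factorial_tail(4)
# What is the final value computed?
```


factorial_tail(4, 1)
= factorial_tail(3, 4 * 1) = factorial_tail(3, 4)
= factorial_tail(2, 3 * 4) = factorial_tail(2, 12)
= factorial_tail(1, 2 * 12) = factorial_tail(1, 24)
n <= 1, return acc = 24


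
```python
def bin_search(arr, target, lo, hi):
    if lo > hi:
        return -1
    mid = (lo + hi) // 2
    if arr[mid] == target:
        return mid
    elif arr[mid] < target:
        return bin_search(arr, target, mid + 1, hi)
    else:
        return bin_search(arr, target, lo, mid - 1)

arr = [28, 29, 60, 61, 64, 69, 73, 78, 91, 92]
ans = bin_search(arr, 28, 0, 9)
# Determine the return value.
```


bin_search(arr, 28, 0, 9)
lo=0, hi=9, mid=4, arr[mid]=64
64 > 28, search left half
lo=0, hi=3, mid=1, arr[mid]=29
29 > 28, search left half
lo=0, hi=0, mid=0, arr[mid]=28
arr[0] == 28, found at index 0
= 0


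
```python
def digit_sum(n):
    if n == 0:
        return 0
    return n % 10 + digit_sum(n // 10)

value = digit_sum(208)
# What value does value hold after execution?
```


digit_sum(208)
= 8 + digit_sum(20)
= 8 + 0 + digit_sum(2)
= 8 + 0 + 2 + digit_sum(0)
= 8 + 0 + 2 + 0
= 10


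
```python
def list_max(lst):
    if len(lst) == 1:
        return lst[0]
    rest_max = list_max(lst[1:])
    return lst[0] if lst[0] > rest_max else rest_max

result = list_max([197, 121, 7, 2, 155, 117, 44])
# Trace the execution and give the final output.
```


list_max([197, 121, 7, 2, 155, 117, 44])
= compare 197 with list_max([121, 7, 2, 155, 117, 44])
= compare 121 with list_max([7, 2, 155, 117, 44])
= compare 7 with list_max([2, 155, 117, 44])
= compare 2 with list_max([155, 117, 44])
= compare 155 with list_max([117, 44])
= compare 117 with list_max([44])
Base: list_max([44]) = 44
compare 117 with 44: max = 117
compare 155 with 117: max = 155
compare 2 with 155: max = 155
compare 7 with 155: max = 155
compare 121 with 155: max = 155
compare 197 with 155: max = 197
= 197


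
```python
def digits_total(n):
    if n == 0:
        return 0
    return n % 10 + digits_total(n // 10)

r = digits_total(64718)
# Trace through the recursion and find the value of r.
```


digits_total(64718)
= 8 + digits_total(6471)
= 8 + 1 + digits_total(647)
= 8 + 1 + 7 + digits_total(64)
= 8 + 1 + 7 + 4 + digits_total(6)
= 8 + 1 + 7 + 4 + 6 + digits_total(0)
= 8 + 1 + 7 + 4 + 6 + 0
= 26


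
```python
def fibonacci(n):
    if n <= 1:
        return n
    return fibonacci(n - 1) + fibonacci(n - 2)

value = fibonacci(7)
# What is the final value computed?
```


fibonacci(7)
= fibonacci(6) + fibonacci(5)
= (fibonacci(5) + fibonacci(4)) + fibonacci(5)
Computing bottom-up: fibonacci(0)=0, fibonacci(1)=1, fibonacci(2)=1, fibonacci(3)=2, fibonacci(4)=3, fibonacci(5)=5, fibonacci(6)=8, fibonacci(7)=13
= 13


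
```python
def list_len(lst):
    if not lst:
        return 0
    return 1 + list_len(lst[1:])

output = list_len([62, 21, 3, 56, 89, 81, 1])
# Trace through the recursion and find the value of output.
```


list_len([62, 21, 3, 56, 89, 81, 1])
= 1 + list_len([21, 3, 56, 89, 81, 1])
= 1 + 1 + list_len([3, 56, 89, 81, 1])
= 1 + 1 + 1 + list_len([56, 89, 81, 1])
= 1 + 1 + 1 + 1 + list_len([89, 81, 1])
= 1 + 1 + 1 + 1 + 1 + list_len([81, 1])
= 1 + 1 + 1 + 1 + 1 + 1 + list_len([1])
= 1 + 1 + 1 + 1 + 1 + 1 + 1 + list_len([])
= 1 + 1 + 1 + 1 + 1 + 1 + 1 + 0
= 7


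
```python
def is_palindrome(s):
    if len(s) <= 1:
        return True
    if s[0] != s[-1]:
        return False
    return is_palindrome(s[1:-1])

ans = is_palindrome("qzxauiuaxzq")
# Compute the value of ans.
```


is_palindrome("qzxauiuaxzq")
"qzxauiuaxzq": s[0]='q' == s[-1]='q' -> is_palindrome("zxauiuaxz")
"zxauiuaxz": s[0]='z' == s[-1]='z' -> is_palindrome("xauiuax")
"xauiuax": s[0]='x' == s[-1]='x' -> is_palindrome("auiua")
"auiua": s[0]='a' == s[-1]='a' -> is_palindrome("uiu")
"uiu": s[0]='u' == s[-1]='u' -> is_palindrome("i")
"i": len <= 1 -> True
= True


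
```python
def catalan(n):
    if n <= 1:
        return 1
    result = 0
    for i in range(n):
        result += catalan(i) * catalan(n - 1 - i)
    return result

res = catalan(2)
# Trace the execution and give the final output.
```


catalan(2)
= sum of catalan(i) * catalan(2-1-i) for i in 0..1
  catalan(0)*catalan(1) = 1*1 = 1
  catalan(1)*catalan(0) = 1*1 = 1
= 1 + 1
= 2


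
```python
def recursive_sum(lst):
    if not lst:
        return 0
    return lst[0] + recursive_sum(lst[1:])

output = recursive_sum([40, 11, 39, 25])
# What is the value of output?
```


recursive_sum([40, 11, 39, 25])
= 40 + recursive_sum([11, 39, 25])
= 40 + 11 + recursive_sum([39, 25])
= 40 + 11 + 39 + recursive_sum([25])
= 40 + 11 + 39 + 25 + recursive_sum([])
= 40 + 11 + 39 + 25 + 0
= 115


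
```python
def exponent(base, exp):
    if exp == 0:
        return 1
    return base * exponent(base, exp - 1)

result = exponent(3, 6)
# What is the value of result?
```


exponent(3, 6)
= 3 * exponent(3, 5)
= 3 * 3 * exponent(3, 4)
= 3 * 3 * 3 * exponent(3, 3)
= 3 * 3 * 3 * 3 * exponent(3, 2)
= 3 * 3 * 3 * 3 * 3 * exponent(3, 1)
= 3 * 3 * 3 * 3 * 3 * 3 * exponent(3, 0)
= 3 * 3 * 3 * 3 * 3 * 3 * 1
= 729


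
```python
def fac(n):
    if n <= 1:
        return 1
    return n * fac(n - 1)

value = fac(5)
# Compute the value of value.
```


fac(5)
= 5 * fac(4)
= 5 * 4 * fac(3)
= 5 * 4 * 3 * fac(2)
= 5 * 4 * 3 * 2 * fac(1)
= 5 * 4 * 3 * 2 * 1
= 120


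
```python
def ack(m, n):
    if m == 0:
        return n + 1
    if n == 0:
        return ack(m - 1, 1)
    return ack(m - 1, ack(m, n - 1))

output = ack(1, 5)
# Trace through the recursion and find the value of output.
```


ack(1, 5)
= ack(0, ack(1, 4))
First compute ack(1, 4) = 6
= ack(0, 6)
= 7


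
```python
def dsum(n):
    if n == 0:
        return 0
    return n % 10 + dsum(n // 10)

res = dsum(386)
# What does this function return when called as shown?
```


dsum(386)
= 6 + dsum(38)
= 6 + 8 + dsum(3)
= 6 + 8 + 3 + dsum(0)
= 6 + 8 + 3 + 0
= 17


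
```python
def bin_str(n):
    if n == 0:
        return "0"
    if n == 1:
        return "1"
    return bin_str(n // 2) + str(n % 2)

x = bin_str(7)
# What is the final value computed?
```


bin_str(7)
= bin_str(3) + "1"
= bin_str(1) + "1" + "1"
= "1" + "1" + "1"
= "111"


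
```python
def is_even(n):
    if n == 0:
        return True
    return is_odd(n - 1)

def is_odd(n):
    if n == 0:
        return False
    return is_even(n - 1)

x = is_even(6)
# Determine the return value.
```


is_even(6)
= is_odd(5)
= is_even(4)
= is_odd(3)
= is_even(2)
= is_odd(1)
= is_even(0)
n == 0: return True
= True


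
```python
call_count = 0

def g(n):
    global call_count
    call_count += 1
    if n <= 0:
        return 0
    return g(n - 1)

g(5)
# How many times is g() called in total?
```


g(5) calls g(4) calls ... calls g(0)
Total calls: 5 + 1 (for base case) = 6


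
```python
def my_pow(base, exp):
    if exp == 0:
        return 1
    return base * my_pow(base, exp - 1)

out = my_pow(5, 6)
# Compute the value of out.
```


my_pow(5, 6)
= 5 * my_pow(5, 5)
= 5 * 5 * my_pow(5, 4)
= 5 * 5 * 5 * my_pow(5, 3)
= 5 * 5 * 5 * 5 * my_pow(5, 2)
= 5 * 5 * 5 * 5 * 5 * my_pow(5, 1)
= 5 * 5 * 5 * 5 * 5 * 5 * my_pow(5, 0)
= 5 * 5 * 5 * 5 * 5 * 5 * 1
= 15625


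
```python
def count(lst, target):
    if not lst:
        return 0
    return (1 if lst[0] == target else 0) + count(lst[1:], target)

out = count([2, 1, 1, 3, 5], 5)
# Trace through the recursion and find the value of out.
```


count([2, 1, 1, 3, 5], 5)
lst[0]=2 != 5: 0 + count([1, 1, 3, 5], 5)
lst[0]=1 != 5: 0 + count([1, 3, 5], 5)
lst[0]=1 != 5: 0 + count([3, 5], 5)
lst[0]=3 != 5: 0 + count([5], 5)
lst[0]=5 == 5: 1 + count([], 5)
= 1


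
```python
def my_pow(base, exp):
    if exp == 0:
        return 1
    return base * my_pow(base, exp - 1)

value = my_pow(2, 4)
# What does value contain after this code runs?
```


my_pow(2, 4)
= 2 * my_pow(2, 3)
= 2 * 2 * my_pow(2, 2)
= 2 * 2 * 2 * my_pow(2, 1)
= 2 * 2 * 2 * 2 * my_pow(2, 0)
= 2 * 2 * 2 * 2 * 1
= 16


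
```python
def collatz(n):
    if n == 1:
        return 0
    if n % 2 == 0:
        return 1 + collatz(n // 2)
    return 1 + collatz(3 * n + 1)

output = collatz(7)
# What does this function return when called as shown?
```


collatz(7)
7 is odd -> 3*7+1 = 22 -> collatz(22)
22 is even -> collatz(11)
11 is odd -> 3*11+1 = 34 -> collatz(34)
34 is even -> collatz(17)
17 is odd -> 3*17+1 = 52 -> collatz(52)
52 is even -> collatz(26)
26 is even -> collatz(13)
13 is odd -> 3*13+1 = 40 -> collatz(40)
40 is even -> collatz(20)
20 is even -> collatz(10)
10 is even -> collatz(5)
5 is odd -> 3*5+1 = 16 -> collatz(16)
16 is even -> collatz(8)
8 is even -> collatz(4)
4 is even -> collatz(2)
2 is even -> collatz(1)
Reached 1 after 16 steps
= 16


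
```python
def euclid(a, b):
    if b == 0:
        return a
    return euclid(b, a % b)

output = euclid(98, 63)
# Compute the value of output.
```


euclid(98, 63)
= euclid(63, 98 % 63) = euclid(63, 35)
= euclid(35, 63 % 35) = euclid(35, 28)
= euclid(28, 35 % 28) = euclid(28, 7)
= euclid(7, 28 % 7) = euclid(7, 0)
b == 0, return a = 7


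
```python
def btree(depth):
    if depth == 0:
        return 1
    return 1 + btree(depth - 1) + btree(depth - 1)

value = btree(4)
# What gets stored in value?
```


btree(4)
= 1 + btree(3) + btree(3)
= 1 + 2 * btree(3)
btree(k) = 2^(k+1) - 1
btree(0) = 1
btree(1) = 3
btree(2) = 7
btree(3) = 15
btree(4) = 31
btree(4) = 2^5 - 1 = 31


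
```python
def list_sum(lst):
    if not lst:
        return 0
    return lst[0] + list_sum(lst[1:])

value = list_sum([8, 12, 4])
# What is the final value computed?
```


list_sum([8, 12, 4])
= 8 + list_sum([12, 4])
= 8 + 12 + list_sum([4])
= 8 + 12 + 4 + list_sum([])
= 8 + 12 + 4 + 0
= 24


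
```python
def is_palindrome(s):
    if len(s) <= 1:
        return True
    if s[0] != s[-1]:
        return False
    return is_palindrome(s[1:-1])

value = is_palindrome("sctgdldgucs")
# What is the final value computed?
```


is_palindrome("sctgdldgucs")
"sctgdldgucs": s[0]='s' == s[-1]='s' -> is_palindrome("ctgdldguc")
"ctgdldguc": s[0]='c' == s[-1]='c' -> is_palindrome("tgdldgu")
"tgdldgu": s[0]='t' != s[-1]='u' -> False
= False


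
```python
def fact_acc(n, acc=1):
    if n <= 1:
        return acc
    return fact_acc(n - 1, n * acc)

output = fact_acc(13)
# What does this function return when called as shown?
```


fact_acc(13, 1)
= fact_acc(12, 13 * 1) = fact_acc(12, 13)
= fact_acc(11, 12 * 13) = fact_acc(11, 156)
= fact_acc(10, 11 * 156) = fact_acc(10, 1716)
= fact_acc(9, 10 * 1716) = fact_acc(9, 17160)
= fact_acc(8, 9 * 17160) = fact_acc(8, 154440)
= fact_acc(7, 8 * 154440) = fact_acc(7, 1235520)
= fact_acc(6, 7 * 1235520) = fact_acc(6, 8648640)
= fact_acc(5, 6 * 8648640) = fact_acc(5, 51891840)
= fact_acc(4, 5 * 51891840) = fact_acc(4, 259459200)
= fact_acc(3, 4 * 259459200) = fact_acc(3, 1037836800)
= fact_acc(2, 3 * 1037836800) = fact_acc(2, 3113510400)
= fact_acc(1, 2 * 3113510400) = fact_acc(1, 6227020800)
n <= 1, return acc = 6227020800


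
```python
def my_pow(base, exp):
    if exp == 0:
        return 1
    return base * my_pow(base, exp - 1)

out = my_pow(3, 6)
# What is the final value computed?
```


my_pow(3, 6)
= 3 * my_pow(3, 5)
= 3 * 3 * my_pow(3, 4)
= 3 * 3 * 3 * my_pow(3, 3)
= 3 * 3 * 3 * 3 * my_pow(3, 2)
= 3 * 3 * 3 * 3 * 3 * my_pow(3, 1)
= 3 * 3 * 3 * 3 * 3 * 3 * my_pow(3, 0)
= 3 * 3 * 3 * 3 * 3 * 3 * 1
= 729


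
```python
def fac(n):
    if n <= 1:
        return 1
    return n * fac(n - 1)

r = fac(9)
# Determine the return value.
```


fac(9)
= 9 * fac(8)
= 9 * 8 * fac(7)
= 9 * 8 * 7 * fac(6)
= 9 * 8 * 7 * 6 * fac(5)
= 9 * 8 * 7 * 6 * 5 * fac(4)
= 9 * 8 * 7 * 6 * 5 * 4 * fac(3)
= 9 * 8 * 7 * 6 * 5 * 4 * 3 * fac(2)
= 9 * 8 * 7 * 6 * 5 * 4 * 3 * 2 * fac(1)
= 9 * 8 * 7 * 6 * 5 * 4 * 3 * 2 * 1
= 362880


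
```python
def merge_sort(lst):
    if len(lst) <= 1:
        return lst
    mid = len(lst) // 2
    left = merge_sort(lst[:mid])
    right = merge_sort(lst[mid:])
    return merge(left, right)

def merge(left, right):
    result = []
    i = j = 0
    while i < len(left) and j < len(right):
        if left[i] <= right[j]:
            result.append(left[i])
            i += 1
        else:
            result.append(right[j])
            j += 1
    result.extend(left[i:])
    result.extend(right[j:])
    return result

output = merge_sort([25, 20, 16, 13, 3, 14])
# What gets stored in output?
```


merge_sort([25, 20, 16, 13, 3, 14])
Split into [25, 20, 16] and [13, 3, 14]
Left sorted: [16, 20, 25]
Right sorted: [3, 13, 14]
Merge [16, 20, 25] and [3, 13, 14]
= [3, 13, 14, 16, 20, 25]


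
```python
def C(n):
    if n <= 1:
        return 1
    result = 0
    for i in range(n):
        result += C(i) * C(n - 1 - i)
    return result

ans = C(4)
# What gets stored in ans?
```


C(4)
= sum of C(i) * C(4-1-i) for i in 0..3
First compute sub-values bottom-up:
  C(0) = 1, C(1) = 1
  C(2) = 1*1 + 1*1 = 2
  C(3) = 1*2 + 1*1 + 2*1 = 5
Now C(4):
  C(0)*C(3) = 1*5 = 5
  C(1)*C(2) = 1*2 = 2
  C(2)*C(1) = 2*1 = 2
  C(3)*C(0) = 5*1 = 5
= 5 + 2 + 2 + 5
= 14


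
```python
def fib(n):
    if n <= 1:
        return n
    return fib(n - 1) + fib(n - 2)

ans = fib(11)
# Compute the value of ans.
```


fib(11)
= fib(10) + fib(9)
= (fib(9) + fib(8)) + fib(9)
Computing bottom-up: fib(0)=0, fib(1)=1, fib(2)=1, fib(3)=2, fib(4)=3, fib(5)=5, fib(6)=8, fib(7)=13, fib(8)=21, fib(9)=34, fib(10)=55, fib(11)=89
= 89


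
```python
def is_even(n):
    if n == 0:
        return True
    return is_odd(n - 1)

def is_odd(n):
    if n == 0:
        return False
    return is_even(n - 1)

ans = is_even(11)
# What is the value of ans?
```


is_even(11)
= is_odd(10)
= is_even(9)
= is_odd(8)
= is_even(7)
= is_odd(6)
= is_even(5)
= is_odd(4)
= is_even(3)
= is_odd(2)
= is_even(1)
= is_odd(0)
n == 0: return False
= False


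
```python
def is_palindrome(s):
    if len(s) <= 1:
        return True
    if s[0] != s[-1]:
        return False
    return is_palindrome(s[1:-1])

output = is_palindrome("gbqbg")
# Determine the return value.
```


is_palindrome("gbqbg")
"gbqbg": s[0]='g' == s[-1]='g' -> is_palindrome("bqb")
"bqb": s[0]='b' == s[-1]='b' -> is_palindrome("q")
"q": len <= 1 -> True
= True


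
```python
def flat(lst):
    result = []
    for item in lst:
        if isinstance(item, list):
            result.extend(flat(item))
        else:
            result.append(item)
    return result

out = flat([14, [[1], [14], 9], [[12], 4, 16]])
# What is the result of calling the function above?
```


flat([14, [[1], [14], 9], [[12], 4, 16]])
Processing each element:
  14 is not a list -> append 14
  [[1], [14], 9] is a list -> flat recursively -> [1, 14, 9]
  [[12], 4, 16] is a list -> flat recursively -> [12, 4, 16]
= [14, 1, 14, 9, 12, 4, 16]


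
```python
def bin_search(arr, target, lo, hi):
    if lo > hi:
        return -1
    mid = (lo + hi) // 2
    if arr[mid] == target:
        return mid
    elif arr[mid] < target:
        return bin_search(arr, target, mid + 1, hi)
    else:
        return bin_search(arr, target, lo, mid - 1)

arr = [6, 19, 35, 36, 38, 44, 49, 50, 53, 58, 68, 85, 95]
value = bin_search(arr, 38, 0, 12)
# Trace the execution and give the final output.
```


bin_search(arr, 38, 0, 12)
lo=0, hi=12, mid=6, arr[mid]=49
49 > 38, search left half
lo=0, hi=5, mid=2, arr[mid]=35
35 < 38, search right half
lo=3, hi=5, mid=4, arr[mid]=38
arr[4] == 38, found at index 4
= 4


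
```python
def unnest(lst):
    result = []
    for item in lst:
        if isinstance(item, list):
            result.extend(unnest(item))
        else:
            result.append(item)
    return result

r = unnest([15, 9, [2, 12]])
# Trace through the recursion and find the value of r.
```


unnest([15, 9, [2, 12]])
Processing each element:
  15 is not a list -> append 15
  9 is not a list -> append 9
  [2, 12] is a list -> unnest recursively -> [2, 12]
= [15, 9, 2, 12]


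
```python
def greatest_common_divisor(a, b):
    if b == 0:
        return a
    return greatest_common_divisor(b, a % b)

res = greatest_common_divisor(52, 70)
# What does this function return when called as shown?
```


greatest_common_divisor(52, 70)
= greatest_common_divisor(70, 52 % 70) = greatest_common_divisor(70, 52)
= greatest_common_divisor(52, 70 % 52) = greatest_common_divisor(52, 18)
= greatest_common_divisor(18, 52 % 18) = greatest_common_divisor(18, 16)
= greatest_common_divisor(16, 18 % 16) = greatest_common_divisor(16, 2)
= greatest_common_divisor(2, 16 % 2) = greatest_common_divisor(2, 0)
b == 0, return a = 2


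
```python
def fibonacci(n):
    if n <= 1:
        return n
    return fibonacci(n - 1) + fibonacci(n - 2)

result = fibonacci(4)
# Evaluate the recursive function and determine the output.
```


fibonacci(4)
= fibonacci(3) + fibonacci(2)
= (fibonacci(2) + fibonacci(1)) + fibonacci(2)
Computing bottom-up: fibonacci(0)=0, fibonacci(1)=1, fibonacci(2)=1, fibonacci(3)=2, fibonacci(4)=3
= 3


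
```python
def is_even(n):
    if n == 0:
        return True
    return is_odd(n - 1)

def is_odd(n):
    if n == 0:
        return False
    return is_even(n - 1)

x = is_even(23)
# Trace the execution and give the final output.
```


is_even(23)
= is_odd(22)
= is_even(21)
= is_odd(20)
= is_even(19)
= is_odd(18)
= is_even(17)
= is_odd(16)
= is_even(15)
= is_odd(14)
= is_even(13)
= is_odd(12)
= is_even(11)
= is_odd(10)
= is_even(9)
= is_odd(8)
= is_even(7)
= is_odd(6)
= is_even(5)
= is_odd(4)
= is_even(3)
= is_odd(2)
= is_even(1)
= is_odd(0)
n == 0: return False
= False


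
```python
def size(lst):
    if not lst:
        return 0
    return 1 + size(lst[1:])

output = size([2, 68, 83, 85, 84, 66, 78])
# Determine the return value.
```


size([2, 68, 83, 85, 84, 66, 78])
= 1 + size([68, 83, 85, 84, 66, 78])
= 1 + 1 + size([83, 85, 84, 66, 78])
= 1 + 1 + 1 + size([85, 84, 66, 78])
= 1 + 1 + 1 + 1 + size([84, 66, 78])
= 1 + 1 + 1 + 1 + 1 + size([66, 78])
= 1 + 1 + 1 + 1 + 1 + 1 + size([78])
= 1 + 1 + 1 + 1 + 1 + 1 + 1 + size([])
= 1 + 1 + 1 + 1 + 1 + 1 + 1 + 0
= 7


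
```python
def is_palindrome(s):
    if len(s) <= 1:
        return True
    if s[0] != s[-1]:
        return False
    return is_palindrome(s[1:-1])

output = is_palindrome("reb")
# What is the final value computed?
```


is_palindrome("reb")
"reb": s[0]='r' != s[-1]='b' -> False
= False


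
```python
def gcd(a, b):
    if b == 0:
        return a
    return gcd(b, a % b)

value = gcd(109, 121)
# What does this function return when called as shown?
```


gcd(109, 121)
= gcd(121, 109 % 121) = gcd(121, 109)
= gcd(109, 121 % 109) = gcd(109, 12)
= gcd(12, 109 % 12) = gcd(12, 1)
= gcd(1, 12 % 1) = gcd(1, 0)
b == 0, return a = 1


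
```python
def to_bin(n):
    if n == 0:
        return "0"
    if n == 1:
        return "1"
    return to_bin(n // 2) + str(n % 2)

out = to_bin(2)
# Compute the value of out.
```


to_bin(2)
= to_bin(1) + "0"
= "1" + "0"
= "10"


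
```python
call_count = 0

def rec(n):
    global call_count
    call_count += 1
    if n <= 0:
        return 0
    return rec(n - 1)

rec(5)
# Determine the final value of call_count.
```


rec(5) calls rec(4) calls ... calls rec(0)
Total calls: 5 + 1 (for base case) = 6


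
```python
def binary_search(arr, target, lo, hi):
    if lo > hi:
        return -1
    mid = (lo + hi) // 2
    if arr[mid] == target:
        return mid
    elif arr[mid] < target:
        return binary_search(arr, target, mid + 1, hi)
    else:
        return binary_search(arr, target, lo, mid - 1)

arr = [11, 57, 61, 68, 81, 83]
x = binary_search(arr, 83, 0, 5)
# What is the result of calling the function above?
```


binary_search(arr, 83, 0, 5)
lo=0, hi=5, mid=2, arr[mid]=61
61 < 83, search right half
lo=3, hi=5, mid=4, arr[mid]=81
81 < 83, search right half
lo=5, hi=5, mid=5, arr[mid]=83
arr[5] == 83, found at index 5
= 5


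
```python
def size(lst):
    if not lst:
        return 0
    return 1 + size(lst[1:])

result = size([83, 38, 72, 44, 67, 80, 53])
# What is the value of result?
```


size([83, 38, 72, 44, 67, 80, 53])
= 1 + size([38, 72, 44, 67, 80, 53])
= 1 + 1 + size([72, 44, 67, 80, 53])
= 1 + 1 + 1 + size([44, 67, 80, 53])
= 1 + 1 + 1 + 1 + size([67, 80, 53])
= 1 + 1 + 1 + 1 + 1 + size([80, 53])
= 1 + 1 + 1 + 1 + 1 + 1 + size([53])
= 1 + 1 + 1 + 1 + 1 + 1 + 1 + size([])
= 1 + 1 + 1 + 1 + 1 + 1 + 1 + 0
= 7


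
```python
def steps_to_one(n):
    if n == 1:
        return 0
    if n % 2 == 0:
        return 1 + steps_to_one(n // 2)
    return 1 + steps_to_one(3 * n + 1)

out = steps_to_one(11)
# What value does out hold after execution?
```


steps_to_one(11)
11 is odd -> 3*11+1 = 34 -> steps_to_one(34)
34 is even -> steps_to_one(17)
17 is odd -> 3*17+1 = 52 -> steps_to_one(52)
52 is even -> steps_to_one(26)
26 is even -> steps_to_one(13)
13 is odd -> 3*13+1 = 40 -> steps_to_one(40)
40 is even -> steps_to_one(20)
20 is even -> steps_to_one(10)
10 is even -> steps_to_one(5)
5 is odd -> 3*5+1 = 16 -> steps_to_one(16)
16 is even -> steps_to_one(8)
8 is even -> steps_to_one(4)
4 is even -> steps_to_one(2)
2 is even -> steps_to_one(1)
Reached 1 after 14 steps
= 14


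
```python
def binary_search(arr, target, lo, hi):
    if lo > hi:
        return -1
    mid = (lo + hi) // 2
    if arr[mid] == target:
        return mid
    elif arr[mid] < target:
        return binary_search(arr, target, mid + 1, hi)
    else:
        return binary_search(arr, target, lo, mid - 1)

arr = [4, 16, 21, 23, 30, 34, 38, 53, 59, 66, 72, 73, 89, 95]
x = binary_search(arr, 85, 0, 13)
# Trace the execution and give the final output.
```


binary_search(arr, 85, 0, 13)
lo=0, hi=13, mid=6, arr[mid]=38
38 < 85, search right half
lo=7, hi=13, mid=10, arr[mid]=72
72 < 85, search right half
lo=11, hi=13, mid=12, arr[mid]=89
89 > 85, search left half
lo=11, hi=11, mid=11, arr[mid]=73
73 < 85, search right half
lo > hi, target not found, return -1
= -1


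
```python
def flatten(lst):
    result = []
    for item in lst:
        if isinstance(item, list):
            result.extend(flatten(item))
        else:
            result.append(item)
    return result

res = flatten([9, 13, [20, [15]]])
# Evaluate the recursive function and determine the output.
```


flatten([9, 13, [20, [15]]])
Processing each element:
  9 is not a list -> append 9
  13 is not a list -> append 13
  [20, [15]] is a list -> flatten recursively -> [20, 15]
= [9, 13, 20, 15]


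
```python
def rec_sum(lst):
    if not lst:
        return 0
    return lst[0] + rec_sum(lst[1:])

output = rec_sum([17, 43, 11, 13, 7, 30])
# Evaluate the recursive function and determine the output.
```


rec_sum([17, 43, 11, 13, 7, 30])
= 17 + rec_sum([43, 11, 13, 7, 30])
= 17 + 43 + rec_sum([11, 13, 7, 30])
= 17 + 43 + 11 + rec_sum([13, 7, 30])
= 17 + 43 + 11 + 13 + rec_sum([7, 30])
= 17 + 43 + 11 + 13 + 7 + rec_sum([30])
= 17 + 43 + 11 + 13 + 7 + 30 + rec_sum([])
= 17 + 43 + 11 + 13 + 7 + 30 + 0
= 121


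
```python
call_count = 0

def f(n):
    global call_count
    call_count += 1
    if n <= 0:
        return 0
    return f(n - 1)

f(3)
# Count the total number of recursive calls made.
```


f(3) calls f(2) calls ... calls f(0)
Total calls: 3 + 1 (for base case) = 4


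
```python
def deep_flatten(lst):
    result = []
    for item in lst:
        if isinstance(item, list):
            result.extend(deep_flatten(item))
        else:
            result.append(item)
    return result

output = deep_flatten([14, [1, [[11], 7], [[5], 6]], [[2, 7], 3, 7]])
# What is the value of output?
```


deep_flatten([14, [1, [[11], 7], [[5], 6]], [[2, 7], 3, 7]])
Processing each element:
  14 is not a list -> append 14
  [1, [[11], 7], [[5], 6]] is a list -> deep_flatten recursively -> [1, 11, 7, 5, 6]
  [[2, 7], 3, 7] is a list -> deep_flatten recursively -> [2, 7, 3, 7]
= [14, 1, 11, 7, 5, 6, 2, 7, 3, 7]


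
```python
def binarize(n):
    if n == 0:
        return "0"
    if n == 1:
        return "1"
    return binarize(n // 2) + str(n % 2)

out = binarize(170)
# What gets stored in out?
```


binarize(170)
= binarize(85) + "0"
= binarize(42) + "1" + "0"
= binarize(21) + "0" + "1" + "0"
= binarize(10) + "1" + "0" + "1" + "0"
= binarize(5) + "0" + "1" + "0" + "1" + "0"
= binarize(2) + "1" + "0" + "1" + "0" + "1" + "0"
= binarize(1) + "0" + "1" + "0" + "1" + "0" + "1" + "0"
= "1" + "0" + "1" + "0" + "1" + "0" + "1" + "0"
= "10101010"


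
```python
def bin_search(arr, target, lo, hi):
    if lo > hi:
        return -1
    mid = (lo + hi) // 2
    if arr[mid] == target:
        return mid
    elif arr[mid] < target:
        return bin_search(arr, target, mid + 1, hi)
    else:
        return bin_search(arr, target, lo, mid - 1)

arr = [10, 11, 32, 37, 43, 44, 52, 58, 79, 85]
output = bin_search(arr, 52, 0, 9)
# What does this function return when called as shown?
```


bin_search(arr, 52, 0, 9)
lo=0, hi=9, mid=4, arr[mid]=43
43 < 52, search right half
lo=5, hi=9, mid=7, arr[mid]=58
58 > 52, search left half
lo=5, hi=6, mid=5, arr[mid]=44
44 < 52, search right half
lo=6, hi=6, mid=6, arr[mid]=52
arr[6] == 52, found at index 6
= 6


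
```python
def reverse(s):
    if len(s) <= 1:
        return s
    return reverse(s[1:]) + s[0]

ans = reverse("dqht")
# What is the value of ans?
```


reverse("dqht")
= reverse("qht") + "d"
= reverse("ht") + "q" + "d"
= reverse("t") + "h" + "q" + "d"
= "t" + "h" + "q" + "d"
= "thqd"


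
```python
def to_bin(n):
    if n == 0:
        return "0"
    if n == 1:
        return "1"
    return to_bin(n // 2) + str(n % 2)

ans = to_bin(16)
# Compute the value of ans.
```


to_bin(16)
= to_bin(8) + "0"
= to_bin(4) + "0" + "0"
= to_bin(2) + "0" + "0" + "0"
= to_bin(1) + "0" + "0" + "0" + "0"
= "1" + "0" + "0" + "0" + "0"
= "10000"


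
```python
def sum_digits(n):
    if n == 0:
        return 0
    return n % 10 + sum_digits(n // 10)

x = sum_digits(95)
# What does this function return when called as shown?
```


sum_digits(95)
= 5 + sum_digits(9)
= 5 + 9 + sum_digits(0)
= 5 + 9 + 0
= 14


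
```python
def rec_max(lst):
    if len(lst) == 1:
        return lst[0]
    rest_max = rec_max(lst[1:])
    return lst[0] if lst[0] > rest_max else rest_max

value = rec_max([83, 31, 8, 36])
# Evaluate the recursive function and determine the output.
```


rec_max([83, 31, 8, 36])
= compare 83 with rec_max([31, 8, 36])
= compare 31 with rec_max([8, 36])
= compare 8 with rec_max([36])
Base: rec_max([36]) = 36
compare 8 with 36: max = 36
compare 31 with 36: max = 36
compare 83 with 36: max = 83
= 83


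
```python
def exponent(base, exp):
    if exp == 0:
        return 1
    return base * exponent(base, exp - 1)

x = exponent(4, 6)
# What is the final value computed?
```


exponent(4, 6)
= 4 * exponent(4, 5)
= 4 * 4 * exponent(4, 4)
= 4 * 4 * 4 * exponent(4, 3)
= 4 * 4 * 4 * 4 * exponent(4, 2)
= 4 * 4 * 4 * 4 * 4 * exponent(4, 1)
= 4 * 4 * 4 * 4 * 4 * 4 * exponent(4, 0)
= 4 * 4 * 4 * 4 * 4 * 4 * 1
= 4096


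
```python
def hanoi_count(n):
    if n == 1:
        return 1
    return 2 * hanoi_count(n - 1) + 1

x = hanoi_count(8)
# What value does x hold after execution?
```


hanoi_count(8)
= 2 * hanoi_count(7) + 1
= 2 * (2 * hanoi_count(6) + 1) + 1
= 2 * (2 * (2 * hanoi_count(5) + 1) + 1) + 1
= 2 * (2 * (2 * (2 * hanoi_count(4) + 1) + 1) + 1) + 1
= 2 * (2 * (2 * (2 * (2 * hanoi_count(3) + 1) + 1) + 1) + 1) + 1
= 2 * (2 * (2 * (2 * (2 * (2 * hanoi_count(2) + 1) + 1) + 1) + 1) + 1) + 1
= 2 * (2 * (2 * (2 * (2 * (2 * (2 * hanoi_count(1) + 1) + 1) + 1) + 1) + 1) + 1) + 1
Now compute bottom-up:
hanoi_count(1) = 1
hanoi_count(2) = 2 * 1 + 1 = 3
hanoi_count(3) = 2 * 3 + 1 = 7
hanoi_count(4) = 2 * 7 + 1 = 15
hanoi_count(5) = 2 * 15 + 1 = 31
hanoi_count(6) = 2 * 31 + 1 = 63
hanoi_count(7) = 2 * 63 + 1 = 127
hanoi_count(8) = 2 * 127 + 1 = 255
= 255


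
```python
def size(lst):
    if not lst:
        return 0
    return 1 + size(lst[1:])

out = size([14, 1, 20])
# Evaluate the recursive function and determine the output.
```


size([14, 1, 20])
= 1 + size([1, 20])
= 1 + 1 + size([20])
= 1 + 1 + 1 + size([])
= 1 + 1 + 1 + 0
= 3


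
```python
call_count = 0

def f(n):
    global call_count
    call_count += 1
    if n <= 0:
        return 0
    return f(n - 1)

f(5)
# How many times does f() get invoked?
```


f(5) calls f(4) calls ... calls f(0)
Total calls: 5 + 1 (for base case) = 6


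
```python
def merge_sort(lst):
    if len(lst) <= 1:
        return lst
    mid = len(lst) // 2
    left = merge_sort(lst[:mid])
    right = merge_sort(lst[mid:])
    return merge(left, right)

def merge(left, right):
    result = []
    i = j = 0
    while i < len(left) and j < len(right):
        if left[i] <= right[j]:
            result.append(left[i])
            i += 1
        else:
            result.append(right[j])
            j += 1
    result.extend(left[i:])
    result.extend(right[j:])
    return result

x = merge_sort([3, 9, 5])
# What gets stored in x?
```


merge_sort([3, 9, 5])
Split into [3] and [9, 5]
Left sorted: [3]
Right sorted: [5, 9]
Merge [3] and [5, 9]
= [3, 5, 9]


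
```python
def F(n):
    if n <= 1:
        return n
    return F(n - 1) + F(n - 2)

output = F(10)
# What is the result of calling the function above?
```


F(10)
= F(9) + F(8)
= (F(8) + F(7)) + F(8)
Computing bottom-up: F(0)=0, F(1)=1, F(2)=1, F(3)=2, F(4)=3, F(5)=5, F(6)=8, F(7)=13, F(8)=21, F(9)=34, F(10)=55
= 55


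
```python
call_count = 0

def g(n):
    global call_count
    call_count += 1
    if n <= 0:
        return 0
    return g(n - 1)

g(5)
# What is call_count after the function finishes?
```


g(5) calls g(4) calls ... calls g(0)
Total calls: 5 + 1 (for base case) = 6


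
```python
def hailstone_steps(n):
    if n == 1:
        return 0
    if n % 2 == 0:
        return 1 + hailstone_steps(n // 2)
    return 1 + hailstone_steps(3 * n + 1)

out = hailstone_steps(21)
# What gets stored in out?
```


hailstone_steps(21)
21 is odd -> 3*21+1 = 64 -> hailstone_steps(64)
64 is even -> hailstone_steps(32)
32 is even -> hailstone_steps(16)
16 is even -> hailstone_steps(8)
8 is even -> hailstone_steps(4)
4 is even -> hailstone_steps(2)
2 is even -> hailstone_steps(1)
Reached 1 after 7 steps
= 7


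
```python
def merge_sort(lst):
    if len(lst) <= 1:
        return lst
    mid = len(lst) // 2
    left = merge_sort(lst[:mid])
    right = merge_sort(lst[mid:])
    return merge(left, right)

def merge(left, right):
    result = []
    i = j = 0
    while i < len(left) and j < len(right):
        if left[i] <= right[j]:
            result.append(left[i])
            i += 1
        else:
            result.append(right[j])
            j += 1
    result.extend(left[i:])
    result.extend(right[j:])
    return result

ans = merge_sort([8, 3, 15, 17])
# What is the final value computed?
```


merge_sort([8, 3, 15, 17])
Split into [8, 3] and [15, 17]
Left sorted: [3, 8]
Right sorted: [15, 17]
Merge [3, 8] and [15, 17]
= [3, 8, 15, 17]


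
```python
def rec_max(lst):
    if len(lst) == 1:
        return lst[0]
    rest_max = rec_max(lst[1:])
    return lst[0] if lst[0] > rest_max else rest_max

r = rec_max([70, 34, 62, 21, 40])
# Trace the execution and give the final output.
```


rec_max([70, 34, 62, 21, 40])
= compare 70 with rec_max([34, 62, 21, 40])
= compare 34 with rec_max([62, 21, 40])
= compare 62 with rec_max([21, 40])
= compare 21 with rec_max([40])
Base: rec_max([40]) = 40
compare 21 with 40: max = 40
compare 62 with 40: max = 62
compare 34 with 62: max = 62
compare 70 with 62: max = 70
= 70


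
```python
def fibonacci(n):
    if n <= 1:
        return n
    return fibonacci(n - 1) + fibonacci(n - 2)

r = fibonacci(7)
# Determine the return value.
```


fibonacci(7)
= fibonacci(6) + fibonacci(5)
= (fibonacci(5) + fibonacci(4)) + fibonacci(5)
Computing bottom-up: fibonacci(0)=0, fibonacci(1)=1, fibonacci(2)=1, fibonacci(3)=2, fibonacci(4)=3, fibonacci(5)=5, fibonacci(6)=8, fibonacci(7)=13
= 13


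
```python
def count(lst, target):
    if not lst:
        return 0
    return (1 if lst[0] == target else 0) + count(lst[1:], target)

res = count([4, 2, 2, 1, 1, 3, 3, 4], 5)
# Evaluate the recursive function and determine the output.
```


count([4, 2, 2, 1, 1, 3, 3, 4], 5)
lst[0]=4 != 5: 0 + count([2, 2, 1, 1, 3, 3, 4], 5)
lst[0]=2 != 5: 0 + count([2, 1, 1, 3, 3, 4], 5)
lst[0]=2 != 5: 0 + count([1, 1, 3, 3, 4], 5)
lst[0]=1 != 5: 0 + count([1, 3, 3, 4], 5)
lst[0]=1 != 5: 0 + count([3, 3, 4], 5)
lst[0]=3 != 5: 0 + count([3, 4], 5)
lst[0]=3 != 5: 0 + count([4], 5)
lst[0]=4 != 5: 0 + count([], 5)
= 0


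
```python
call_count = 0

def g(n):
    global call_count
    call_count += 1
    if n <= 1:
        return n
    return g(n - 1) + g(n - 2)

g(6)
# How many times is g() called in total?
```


g(6) calls g(5) and g(4); each non-base call branches into two more.
Let C(k) = total number of calls made by g(k), including the call to g(k) itself.
Base cases: C(0) = 1, C(1) = 1
Recurrence: C(k) = 1 + C(k-1) + C(k-2)
  C(2) = 1 + C(1) + C(0) = 1 + 1 + 1 = 3
  C(3) = 1 + C(2) + C(1) = 1 + 3 + 1 = 5
  C(4) = 1 + C(3) + C(2) = 1 + 5 + 3 = 9
  C(5) = 1 + C(4) + C(3) = 1 + 9 + 5 = 15
  C(6) = 1 + C(5) + C(4) = 1 + 15 + 9 = 25
Total calls = C(6) = 25


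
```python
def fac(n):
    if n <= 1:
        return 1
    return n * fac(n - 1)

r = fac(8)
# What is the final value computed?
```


fac(8)
= 8 * fac(7)
= 8 * 7 * fac(6)
= 8 * 7 * 6 * fac(5)
= 8 * 7 * 6 * 5 * fac(4)
= 8 * 7 * 6 * 5 * 4 * fac(3)
= 8 * 7 * 6 * 5 * 4 * 3 * fac(2)
= 8 * 7 * 6 * 5 * 4 * 3 * 2 * fac(1)
= 8 * 7 * 6 * 5 * 4 * 3 * 2 * 1
= 40320


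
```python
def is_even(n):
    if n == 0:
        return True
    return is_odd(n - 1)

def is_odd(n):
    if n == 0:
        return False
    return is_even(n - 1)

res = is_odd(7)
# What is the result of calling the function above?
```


is_odd(7)
= is_even(6)
= is_odd(5)
= is_even(4)
= is_odd(3)
= is_even(2)
= is_odd(1)
= is_even(0)
n == 0: return True
= True


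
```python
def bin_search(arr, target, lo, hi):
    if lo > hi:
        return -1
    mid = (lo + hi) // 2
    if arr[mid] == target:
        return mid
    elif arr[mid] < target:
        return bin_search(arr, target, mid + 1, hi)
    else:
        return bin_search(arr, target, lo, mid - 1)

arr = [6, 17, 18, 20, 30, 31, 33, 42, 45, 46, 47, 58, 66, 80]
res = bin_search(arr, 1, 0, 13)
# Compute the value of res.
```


bin_search(arr, 1, 0, 13)
lo=0, hi=13, mid=6, arr[mid]=33
33 > 1, search left half
lo=0, hi=5, mid=2, arr[mid]=18
18 > 1, search left half
lo=0, hi=1, mid=0, arr[mid]=6
6 > 1, search left half
lo > hi, target not found, return -1
= -1


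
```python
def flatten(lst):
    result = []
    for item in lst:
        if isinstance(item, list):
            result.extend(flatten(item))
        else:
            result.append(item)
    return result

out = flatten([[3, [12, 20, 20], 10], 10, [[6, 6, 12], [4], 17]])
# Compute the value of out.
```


flatten([[3, [12, 20, 20], 10], 10, [[6, 6, 12], [4], 17]])
Processing each element:
  [3, [12, 20, 20], 10] is a list -> flatten recursively -> [3, 12, 20, 20, 10]
  10 is not a list -> append 10
  [[6, 6, 12], [4], 17] is a list -> flatten recursively -> [6, 6, 12, 4, 17]
= [3, 12, 20, 20, 10, 10, 6, 6, 12, 4, 17]


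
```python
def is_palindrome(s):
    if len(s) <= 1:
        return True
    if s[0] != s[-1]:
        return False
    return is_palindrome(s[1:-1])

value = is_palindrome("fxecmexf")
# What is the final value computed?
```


is_palindrome("fxecmexf")
"fxecmexf": s[0]='f' == s[-1]='f' -> is_palindrome("xecmex")
"xecmex": s[0]='x' == s[-1]='x' -> is_palindrome("ecme")
"ecme": s[0]='e' == s[-1]='e' -> is_palindrome("cm")
"cm": s[0]='c' != s[-1]='m' -> False
= False


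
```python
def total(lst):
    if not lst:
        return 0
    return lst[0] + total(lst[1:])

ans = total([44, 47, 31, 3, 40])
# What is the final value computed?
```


total([44, 47, 31, 3, 40])
= 44 + total([47, 31, 3, 40])
= 44 + 47 + total([31, 3, 40])
= 44 + 47 + 31 + total([3, 40])
= 44 + 47 + 31 + 3 + total([40])
= 44 + 47 + 31 + 3 + 40 + total([])
= 44 + 47 + 31 + 3 + 40 + 0
= 165


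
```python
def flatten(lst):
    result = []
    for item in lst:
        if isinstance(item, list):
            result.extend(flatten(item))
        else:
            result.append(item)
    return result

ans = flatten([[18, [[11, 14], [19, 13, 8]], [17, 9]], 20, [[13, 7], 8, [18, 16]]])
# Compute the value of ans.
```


flatten([[18, [[11, 14], [19, 13, 8]], [17, 9]], 20, [[13, 7], 8, [18, 16]]])
Processing each element:
  [18, [[11, 14], [19, 13, 8]], [17, 9]] is a list -> flatten recursively -> [18, 11, 14, 19, 13, 8, 17, 9]
  20 is not a list -> append 20
  [[13, 7], 8, [18, 16]] is a list -> flatten recursively -> [13, 7, 8, 18, 16]
= [18, 11, 14, 19, 13, 8, 17, 9, 20, 13, 7, 8, 18, 16]


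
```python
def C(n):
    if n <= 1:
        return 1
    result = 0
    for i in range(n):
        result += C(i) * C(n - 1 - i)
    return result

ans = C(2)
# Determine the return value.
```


C(2)
= sum of C(i) * C(2-1-i) for i in 0..1
  C(0)*C(1) = 1*1 = 1
  C(1)*C(0) = 1*1 = 1
= 1 + 1
= 2


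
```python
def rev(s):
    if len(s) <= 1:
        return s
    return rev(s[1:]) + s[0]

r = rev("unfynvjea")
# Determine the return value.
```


rev("unfynvjea")
= rev("nfynvjea") + "u"
= rev("fynvjea") + "n" + "u"
= rev("ynvjea") + "f" + "n" + "u"
= rev("nvjea") + "y" + "f" + "n" + "u"
= rev("vjea") + "n" + "y" + "f" + "n" + "u"
= rev("jea") + "v" + "n" + "y" + "f" + "n" + "u"
= rev("ea") + "j" + "v" + "n" + "y" + "f" + "n" + "u"
= rev("a") + "e" + "j" + "v" + "n" + "y" + "f" + "n" + "u"
= "a" + "e" + "j" + "v" + "n" + "y" + "f" + "n" + "u"
= "aejvnyfnu"


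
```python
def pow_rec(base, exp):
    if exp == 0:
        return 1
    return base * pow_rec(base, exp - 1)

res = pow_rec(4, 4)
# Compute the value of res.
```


pow_rec(4, 4)
= 4 * pow_rec(4, 3)
= 4 * 4 * pow_rec(4, 2)
= 4 * 4 * 4 * pow_rec(4, 1)
= 4 * 4 * 4 * 4 * pow_rec(4, 0)
= 4 * 4 * 4 * 4 * 1
= 256
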